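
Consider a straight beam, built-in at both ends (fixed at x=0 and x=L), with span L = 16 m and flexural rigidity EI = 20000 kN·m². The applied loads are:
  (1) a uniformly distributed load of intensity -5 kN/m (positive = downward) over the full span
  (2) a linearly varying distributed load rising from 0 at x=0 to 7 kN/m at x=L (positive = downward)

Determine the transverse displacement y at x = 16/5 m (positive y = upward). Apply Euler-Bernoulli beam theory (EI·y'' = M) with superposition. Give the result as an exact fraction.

Load 1 — uniform load w=-5 kN/m over full span:
  y_1 = -wx²(L-x)²/(24EI) = -(-5)·(16/5)²·(16-(16/5))²/(24·20000) = 4096/234375 m
Load 2 — triangular load w₀=7 kN/m (0→w₀ over full span):
  y_2 = -w₀x²(L-x)²(x+2L)/(120LEI) = -7·(16/5)²·(16-(16/5))²·((16/5)+2·16)/(120·16·20000) = -315392/29296875 m
Superposition: y = Σ y_i = 65536/9765625 m ≈ 0.006711 m

y(16/5) = 65536/9765625 m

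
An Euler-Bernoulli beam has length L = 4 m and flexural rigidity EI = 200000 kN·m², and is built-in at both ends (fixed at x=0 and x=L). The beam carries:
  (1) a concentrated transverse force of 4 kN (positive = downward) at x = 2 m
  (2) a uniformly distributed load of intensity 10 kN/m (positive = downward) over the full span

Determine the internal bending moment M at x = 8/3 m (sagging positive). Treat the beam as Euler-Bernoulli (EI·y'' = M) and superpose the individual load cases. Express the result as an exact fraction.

Load 1 — point force P=4 kN at a=2 m (b=L-a=2):
  M_1 = Pa²(a+3b)(L-x)/L³ - Pa²b/L²  [x>a] = 4·2²·(2+3·2)·(4-(8/3))/4³ - 4·2²·2/4² = 2/3 kN·m
Load 2 — uniform load w=10 kN/m over full span:
  M_2 = wLx/2 - wL²/12 - wx²/2 = 10·4·(8/3)/2 - 10·4²/12 - 10·(8/3)²/2 = 40/9 kN·m
Superposition: M = Σ M_i = 46/9 kN·m ≈ 5.111111 kN·m

M(8/3) = 46/9 kN·m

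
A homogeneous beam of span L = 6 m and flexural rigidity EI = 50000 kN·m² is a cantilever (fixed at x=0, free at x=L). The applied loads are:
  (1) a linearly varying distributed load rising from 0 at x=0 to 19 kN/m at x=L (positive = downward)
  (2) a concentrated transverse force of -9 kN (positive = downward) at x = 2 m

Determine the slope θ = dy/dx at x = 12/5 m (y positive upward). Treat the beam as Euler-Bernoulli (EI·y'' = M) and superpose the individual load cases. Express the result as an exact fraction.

θ(12/5) = -115443/15625000 rad

Load 1 — triangular load w₀=19 kN/m (0→w₀ over full span):
  θ_1 = (w₀Lx²/4-w₀L²x/3-w₀x⁴/(24L))/EI = (19·6·(12/5)²/4-19·6²·(12/5)/3-19·(12/5)⁴/(24·6))/50000 = -30267/3906250 rad
Load 2 — point force P=-9 kN at a=2 m (b=L-a=4):
  θ_2 = -Pa²/(2EI)  [x>a] = -(-9)·2²/(2·50000) = 9/25000 rad
Superposition: θ = Σ θ_i = -115443/15625000 rad ≈ -0.007388 rad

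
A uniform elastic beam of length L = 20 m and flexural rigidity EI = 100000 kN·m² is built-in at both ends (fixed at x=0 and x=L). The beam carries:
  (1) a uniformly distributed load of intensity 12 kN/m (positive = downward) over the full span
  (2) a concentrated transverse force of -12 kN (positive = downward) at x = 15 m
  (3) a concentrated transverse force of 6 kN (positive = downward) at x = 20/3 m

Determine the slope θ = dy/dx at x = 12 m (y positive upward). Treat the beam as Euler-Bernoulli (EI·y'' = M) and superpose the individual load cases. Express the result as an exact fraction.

Load 1 — uniform load w=12 kN/m over full span:
  θ_1 = -wx(L-x)(L-2x)/(12EI) = -12·12·(20-12)·(20-2·12)/(12·100000) = 12/3125 rad
Load 2 — point force P=-12 kN at a=15 m (b=L-a=5):
  θ_2 = -Pb²x(2aL-(3a+b)x)/(2L³EI)  [x≤a] = -(-12)·5²·12·(2·15·20-(3·15+5)·12)/(2·20³·100000) = 0 rad
Load 3 — point force P=6 kN at a=20/3 m (b=L-a=40/3):
  θ_3 = Pa²(L-x)(2bL-(3b+a)(L-x))/(2L³EI)  [x>a] = 6·(20/3)²·(20-12)·(2·(40/3)·20-(3·(40/3)+(20/3))·(20-12))/(2·20³·100000) = 2/9375 rad
Superposition: θ = Σ θ_i = 38/9375 rad ≈ 0.004053 rad

θ(12) = 38/9375 rad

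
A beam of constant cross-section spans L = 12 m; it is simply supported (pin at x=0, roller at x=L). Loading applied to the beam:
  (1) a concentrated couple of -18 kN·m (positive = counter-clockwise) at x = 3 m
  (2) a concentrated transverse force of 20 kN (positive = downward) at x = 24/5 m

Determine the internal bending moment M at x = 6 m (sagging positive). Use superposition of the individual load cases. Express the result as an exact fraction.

Load 1 — applied couple M₀=-18 kN·m at a=3 m (b=L-a=9):
  M_1 = M₀x/L - M₀  [x>a] = (-18)·6/12 - (-18) = 9 kN·m
Load 2 — point force P=20 kN at a=24/5 m (b=L-a=36/5):
  M_2 = Pa(L-x)/L  [x>a] = 20·(24/5)·(12-6)/12 = 48 kN·m
Superposition: M = Σ M_i = 57 kN·m ≈ 57.000000 kN·m

M(6) = 57 kN·m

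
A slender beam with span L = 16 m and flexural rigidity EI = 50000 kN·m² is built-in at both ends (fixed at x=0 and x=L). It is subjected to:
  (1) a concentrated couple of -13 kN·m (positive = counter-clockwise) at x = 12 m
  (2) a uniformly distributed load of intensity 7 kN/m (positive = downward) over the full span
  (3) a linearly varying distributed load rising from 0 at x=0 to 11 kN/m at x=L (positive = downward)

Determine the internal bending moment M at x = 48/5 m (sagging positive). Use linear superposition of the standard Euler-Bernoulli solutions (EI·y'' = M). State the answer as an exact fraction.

Load 1 — applied couple M₀=-13 kN·m at a=12 m (b=L-a=4):
  M_1 = R_Ax - M_A  [x≤a] with R_A=-117/128, M_A=-65/16 = (-117/128)·(48/5) - (-65/16) = -377/80 kN·m
Load 2 — uniform load w=7 kN/m over full span:
  M_2 = wLx/2 - wL²/12 - wx²/2 = 7·16·(48/5)/2 - 7·16²/12 - 7·(48/5)²/2 = 4928/75 kN·m
Load 3 — triangular load w₀=11 kN/m (0→w₀ over full span):
  M_3 = 3w₀Lx/20 - w₀L²/30 - w₀x³/(6L) = 3·11·16·(48/5)/20 - 11·16²/30 - 11·(48/5)³/(6·16) = 21824/375 kN·m
Superposition: M = Σ M_i = 238383/2000 kN·m ≈ 119.191500 kN·m

M(48/5) = 238383/2000 kN·m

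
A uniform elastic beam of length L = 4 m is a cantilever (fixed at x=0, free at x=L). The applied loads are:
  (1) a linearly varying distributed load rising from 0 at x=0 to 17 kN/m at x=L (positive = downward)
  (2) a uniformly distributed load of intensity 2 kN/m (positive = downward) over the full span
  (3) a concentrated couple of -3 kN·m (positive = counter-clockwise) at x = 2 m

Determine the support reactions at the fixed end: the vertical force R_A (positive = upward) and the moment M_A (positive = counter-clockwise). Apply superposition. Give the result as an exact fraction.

R_A = 42 kN, M_A = 329/3 kN·m

Load 1 — triangular load w₀=17 kN/m (0→w₀ over full span):
  R_A = w₀L/2 = 17·4/2 = 34 kN
  M_A = w₀L²/3 = 17·4²/3 = 272/3 kN·m
Load 2 — uniform load w=2 kN/m over full span:
  R_A = wL = 2·4 = 8 kN
  M_A = wL²/2 = 2·4²/2 = 16 kN·m
Load 3 — applied couple M₀=-3 kN·m at a=2 m (b=L-a=2):
  R_A = 0 kN
  M_A = -M₀ = -(-3) = 3 kN·m
Superposition: R_A = 42 kN, M_A = 329/3 kN·m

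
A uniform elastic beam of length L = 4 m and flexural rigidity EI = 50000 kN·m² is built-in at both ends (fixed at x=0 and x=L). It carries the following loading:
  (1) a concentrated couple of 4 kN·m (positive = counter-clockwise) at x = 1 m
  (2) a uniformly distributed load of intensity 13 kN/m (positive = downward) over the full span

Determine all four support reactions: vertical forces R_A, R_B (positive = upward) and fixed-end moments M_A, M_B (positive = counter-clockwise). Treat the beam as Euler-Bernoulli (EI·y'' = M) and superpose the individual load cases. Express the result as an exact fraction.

R_A = 217/8 kN, M_A = 199/12 kN·m, R_B = 199/8 kN, M_B = -193/12 kN·m

Load 1 — applied couple M₀=4 kN·m at a=1 m (b=L-a=3):
  R_A = 6M₀ab/L³ = 6·4·1·3/4³ = 9/8 kN
  M_A = M₀b(2a-b)/L² = 4·3·(2·1-3)/4² = -3/4 kN·m
  R_B = -6M₀ab/L³ = -6·4·1·3/4³ = -9/8 kN
  M_B = M₀a(2b-a)/L² = 4·1·(2·3-1)/4² = 5/4 kN·m
Load 2 — uniform load w=13 kN/m over full span:
  R_A = wL/2 = 13·4/2 = 26 kN
  M_A = wL²/12 = 13·4²/12 = 52/3 kN·m
  R_B = wL/2 = 13·4/2 = 26 kN
  M_B = -wL²/12 = -13·4²/12 = -52/3 kN·m
Superposition: R_A = 217/8 kN, M_A = 199/12 kN·m, R_B = 199/8 kN, M_B = -193/12 kN·m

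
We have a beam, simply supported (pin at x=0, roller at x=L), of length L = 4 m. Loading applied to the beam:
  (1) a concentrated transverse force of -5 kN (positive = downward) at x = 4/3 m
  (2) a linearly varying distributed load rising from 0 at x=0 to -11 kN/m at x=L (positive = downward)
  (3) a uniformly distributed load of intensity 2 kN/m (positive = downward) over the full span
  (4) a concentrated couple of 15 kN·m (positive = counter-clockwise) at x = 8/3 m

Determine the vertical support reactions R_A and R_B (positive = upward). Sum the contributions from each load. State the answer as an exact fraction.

R_A = -35/12 kN, R_B = -193/12 kN

Load 1 — point force P=-5 kN at a=4/3 m (b=L-a=8/3):
  R_A = Pb/L = (-5)·(8/3)/4 = -10/3 kN
  R_B = Pa/L = (-5)·(4/3)/4 = -5/3 kN
Load 2 — triangular load w₀=-11 kN/m (0→w₀ over full span):
  R_A = w₀L/6 = (-11)·4/6 = -22/3 kN
  R_B = w₀L/3 = (-11)·4/3 = -44/3 kN
Load 3 — uniform load w=2 kN/m over full span:
  R_A = wL/2 = 2·4/2 = 4 kN
  R_B = wL/2 = 2·4/2 = 4 kN
Load 4 — applied couple M₀=15 kN·m at a=8/3 m (b=L-a=4/3):
  R_A = M₀/L = 15/4 kN
  R_B = -M₀/L = -15/4 kN
Superposition: R_A = -35/12 kN, R_B = -193/12 kN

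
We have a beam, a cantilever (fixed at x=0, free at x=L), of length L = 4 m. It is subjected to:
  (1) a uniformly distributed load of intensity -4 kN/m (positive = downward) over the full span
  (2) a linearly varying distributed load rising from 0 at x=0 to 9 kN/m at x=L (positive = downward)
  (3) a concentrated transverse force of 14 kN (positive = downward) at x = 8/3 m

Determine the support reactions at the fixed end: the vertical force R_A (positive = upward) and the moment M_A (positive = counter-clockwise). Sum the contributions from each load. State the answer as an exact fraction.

R_A = 16 kN, M_A = 160/3 kN·m

Load 1 — uniform load w=-4 kN/m over full span:
  R_A = wL = (-4)·4 = -16 kN
  M_A = wL²/2 = (-4)·4²/2 = -32 kN·m
Load 2 — triangular load w₀=9 kN/m (0→w₀ over full span):
  R_A = w₀L/2 = 9·4/2 = 18 kN
  M_A = w₀L²/3 = 9·4²/3 = 48 kN·m
Load 3 — point force P=14 kN at a=8/3 m (b=L-a=4/3):
  R_A = P = 14 kN
  M_A = Pa = 14·(8/3) = 112/3 kN·m
Superposition: R_A = 16 kN, M_A = 160/3 kN·m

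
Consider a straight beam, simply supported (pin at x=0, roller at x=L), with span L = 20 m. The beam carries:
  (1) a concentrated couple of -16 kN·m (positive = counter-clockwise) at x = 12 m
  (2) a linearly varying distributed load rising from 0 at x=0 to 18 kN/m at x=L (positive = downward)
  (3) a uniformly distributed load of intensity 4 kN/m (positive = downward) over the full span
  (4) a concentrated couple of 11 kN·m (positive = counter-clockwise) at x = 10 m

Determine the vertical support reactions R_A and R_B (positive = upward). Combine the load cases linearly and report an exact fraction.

R_A = 399/4 kN, R_B = 641/4 kN

Load 1 — applied couple M₀=-16 kN·m at a=12 m (b=L-a=8):
  R_A = M₀/L = (-16)/20 = -4/5 kN
  R_B = -M₀/L = -(-16)/20 = 4/5 kN
Load 2 — triangular load w₀=18 kN/m (0→w₀ over full span):
  R_A = w₀L/6 = 18·20/6 = 60 kN
  R_B = w₀L/3 = 18·20/3 = 120 kN
Load 3 — uniform load w=4 kN/m over full span:
  R_A = wL/2 = 4·20/2 = 40 kN
  R_B = wL/2 = 4·20/2 = 40 kN
Load 4 — applied couple M₀=11 kN·m at a=10 m (b=L-a=10):
  R_A = M₀/L = 11/20 kN
  R_B = -M₀/L = -11/20 kN
Superposition: R_A = 399/4 kN, R_B = 641/4 kN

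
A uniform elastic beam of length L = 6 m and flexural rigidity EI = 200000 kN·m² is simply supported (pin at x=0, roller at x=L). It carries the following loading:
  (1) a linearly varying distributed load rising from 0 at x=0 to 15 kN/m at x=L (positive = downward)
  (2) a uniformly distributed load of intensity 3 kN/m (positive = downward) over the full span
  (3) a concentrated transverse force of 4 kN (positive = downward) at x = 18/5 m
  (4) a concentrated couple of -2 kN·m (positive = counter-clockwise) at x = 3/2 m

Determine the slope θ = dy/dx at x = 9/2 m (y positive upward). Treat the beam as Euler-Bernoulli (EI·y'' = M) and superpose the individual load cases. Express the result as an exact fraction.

Load 1 — triangular load w₀=15 kN/m (0→w₀ over full span):
  θ_1 = -w₀(7L⁴-30L²x²+15x⁴)/(360LEI) = -15·(7·6⁴-30·6²·(9/2)²+15·(9/2)⁴)/(360·6·200000) = 11817/51200000 rad
Load 2 — uniform load w=3 kN/m over full span:
  θ_2 = -w(L³-6Lx²+4x³)/(24EI) = -3·(6³-6·6·(9/2)²+4·(9/2)³)/(24·200000) = 297/3200000 rad
Load 3 — point force P=4 kN at a=18/5 m (b=L-a=12/5):
  θ_3 = -Pa(2L²-6Lx+3x²+a²)/(6LEI)  [x>a] = -4·(18/5)·(2·6²-6·6·(9/2)+3·(9/2)²+(18/5)²)/(6·6·200000) = 1629/50000000 rad
Load 4 — applied couple M₀=-2 kN·m at a=3/2 m (b=L-a=9/2):
  θ_4 = (M₀x²/(2L)-M₀(x-a)+C₁)/EI  [x>a] with C₁=M₀(3b²-L²)/(6L)=-11/8 = ((-2)·(9/2)²/(2·6)-(-2)·((9/2)-(3/2))+(-11/8))/200000 = 1/160000 rad
Superposition: θ = Σ θ_i = 2319637/6400000000 rad ≈ 0.000362 rad

θ(9/2) = 2319637/6400000000 rad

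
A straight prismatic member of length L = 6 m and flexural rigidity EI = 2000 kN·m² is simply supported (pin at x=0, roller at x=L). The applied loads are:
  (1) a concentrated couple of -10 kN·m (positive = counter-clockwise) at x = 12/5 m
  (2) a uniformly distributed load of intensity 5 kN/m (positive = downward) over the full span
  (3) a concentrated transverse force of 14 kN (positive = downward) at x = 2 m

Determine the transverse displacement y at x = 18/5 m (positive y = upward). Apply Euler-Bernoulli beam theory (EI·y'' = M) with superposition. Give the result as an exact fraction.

y(18/5) = -2587/37500 m

Load 1 — applied couple M₀=-10 kN·m at a=12/5 m (b=L-a=18/5):
  y_1 = (M₀x³/(6L)-M₀(x-a)²/2+C₁x)/EI  [x>a] with C₁=M₀(3b²-L²)/(6L)=-4/5 = ((-10)·(18/5)³/(6·6)-(-10)·((18/5)-(12/5))²/2+(-4/5)·(18/5))/2000 = -27/6250 m
Load 2 — uniform load w=5 kN/m over full span:
  y_2 = -wx(L³-2Lx²+x³)/(24EI) = -5·(18/5)·(6³-2·6·(18/5)²+(18/5)³)/(24·2000) = -2511/62500 m
Load 3 — point force P=14 kN at a=2 m (b=L-a=4):
  y_3 = -Pa(L-x)(2Lx-a²-x²)/(6LEI)  [x>a] = -14·2·(6-(18/5))·(2·6·(18/5)-2²-(18/5)²)/(6·6·2000) = -1148/46875 m
Superposition: y = Σ y_i = -2587/37500 m ≈ -0.068987 m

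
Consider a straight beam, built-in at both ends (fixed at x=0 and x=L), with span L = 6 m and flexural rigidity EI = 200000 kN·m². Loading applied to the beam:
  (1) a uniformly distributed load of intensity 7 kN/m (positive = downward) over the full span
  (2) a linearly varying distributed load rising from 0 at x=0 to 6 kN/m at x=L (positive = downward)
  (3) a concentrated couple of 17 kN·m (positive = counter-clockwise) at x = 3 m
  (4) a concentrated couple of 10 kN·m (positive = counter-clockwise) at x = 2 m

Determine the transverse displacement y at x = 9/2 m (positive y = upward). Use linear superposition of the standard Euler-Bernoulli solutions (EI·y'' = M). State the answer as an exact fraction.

y(9/2) = -18769/256000000 m

Load 1 — uniform load w=7 kN/m over full span:
  y_1 = -wx²(L-x)²/(24EI) = -7·(9/2)²·(6-(9/2))²/(24·200000) = -1701/25600000 m
Load 2 — triangular load w₀=6 kN/m (0→w₀ over full span):
  y_2 = -w₀x²(L-x)²(x+2L)/(120LEI) = -6·(9/2)²·(6-(9/2))²·((9/2)+2·6)/(120·6·200000) = -8019/256000000 m
Load 3 — applied couple M₀=17 kN·m at a=3 m (b=L-a=3):
  y_3 = (R_Ax³/6 - M_Ax²/2 - M₀(x-a)²/2)/EI  [x>a] with R_A=17/4, M_A=17/4 = ((17/4)·(9/2)³/6 - (17/4)·(9/2)²/2 - 17·((9/2)-3)²/2)/200000 = 153/12800000 m
Load 4 — applied couple M₀=10 kN·m at a=2 m (b=L-a=4):
  y_4 = (R_Ax³/6 - M_Ax²/2 - M₀(x-a)²/2)/EI  [x>a] with R_A=20/9, M_A=0 = ((20/9)·(9/2)³/6 - 0·(9/2)²/2 - 10·((9/2)-2)²/2)/200000 = 1/80000 m
Superposition: y = Σ y_i = -18769/256000000 m ≈ -0.000073 m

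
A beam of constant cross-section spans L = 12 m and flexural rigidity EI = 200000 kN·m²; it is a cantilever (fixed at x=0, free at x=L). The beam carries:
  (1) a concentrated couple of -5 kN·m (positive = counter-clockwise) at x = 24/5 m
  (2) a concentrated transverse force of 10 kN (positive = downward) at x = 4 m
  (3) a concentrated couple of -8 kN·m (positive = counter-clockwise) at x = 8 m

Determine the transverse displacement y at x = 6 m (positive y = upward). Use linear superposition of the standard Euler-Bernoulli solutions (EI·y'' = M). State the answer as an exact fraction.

Load 1 — applied couple M₀=-5 kN·m at a=24/5 m (b=L-a=36/5):
  y_1 = M₀a(2x-a)/(2EI)  [x>a] = (-5)·(24/5)·(2·6-(24/5))/(2·200000) = -27/62500 m
Load 2 — point force P=10 kN at a=4 m (b=L-a=8):
  y_2 = -Pa²(3x-a)/(6EI)  [x>a] = -10·4²·(3·6-4)/(6·200000) = -7/3750 m
Load 3 — applied couple M₀=-8 kN·m at a=8 m (b=L-a=4):
  y_3 = M₀x²/(2EI)  [x≤a] = (-8)·6²/(2·200000) = -9/12500 m
Superposition: y = Σ y_i = -283/93750 m ≈ -0.003019 m

y(6) = -283/93750 m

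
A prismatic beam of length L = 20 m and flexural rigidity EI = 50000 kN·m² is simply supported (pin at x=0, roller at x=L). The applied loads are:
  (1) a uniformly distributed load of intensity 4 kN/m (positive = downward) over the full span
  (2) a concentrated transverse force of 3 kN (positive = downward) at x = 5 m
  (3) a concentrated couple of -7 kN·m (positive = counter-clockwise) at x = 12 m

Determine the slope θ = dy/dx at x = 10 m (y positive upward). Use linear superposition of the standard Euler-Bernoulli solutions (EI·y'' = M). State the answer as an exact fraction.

Load 1 — uniform load w=4 kN/m over full span:
  θ_1 = -w(L³-6Lx²+4x³)/(24EI) = -4·(20³-6·20·10²+4·10³)/(24·50000) = 0 rad
Load 2 — point force P=3 kN at a=5 m (b=L-a=15):
  θ_2 = -Pa(2L²-6Lx+3x²+a²)/(6LEI)  [x>a] = -3·5·(2·20²-6·20·10+3·10²+5²)/(6·20·50000) = 3/16000 rad
Load 3 — applied couple M₀=-7 kN·m at a=12 m (b=L-a=8):
  θ_3 = (M₀x²/(2L)+C₁)/EI  [x≤a] with C₁=M₀(3b²-L²)/(6L)=182/15 = ((-7)·10²/(2·20)+(182/15))/50000 = -161/1500000 rad
Superposition: θ = Σ θ_i = 481/6000000 rad ≈ 0.000080 rad

θ(10) = 481/6000000 rad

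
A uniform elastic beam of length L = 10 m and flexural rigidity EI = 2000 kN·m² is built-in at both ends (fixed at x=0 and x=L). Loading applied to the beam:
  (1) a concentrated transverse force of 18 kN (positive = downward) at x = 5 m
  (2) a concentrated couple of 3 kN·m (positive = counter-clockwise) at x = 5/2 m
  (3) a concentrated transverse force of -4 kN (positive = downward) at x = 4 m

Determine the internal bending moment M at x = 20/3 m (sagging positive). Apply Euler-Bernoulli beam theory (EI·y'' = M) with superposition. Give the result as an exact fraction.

Load 1 — point force P=18 kN at a=5 m (b=L-a=5):
  M_1 = Pa²(a+3b)(L-x)/L³ - Pa²b/L²  [x>a] = 18·5²·(5+3·5)·(10-(20/3))/10³ - 18·5²·5/10² = 15/2 kN·m
Load 2 — applied couple M₀=3 kN·m at a=5/2 m (b=L-a=15/2):
  M_2 = R_Ax - M_A - M₀  [x>a] with R_A=27/80, M_A=-9/16 = (27/80)·(20/3) - (-9/16) - 3 = -3/16 kN·m
Load 3 — point force P=-4 kN at a=4 m (b=L-a=6):
  M_3 = Pa²(a+3b)(L-x)/L³ - Pa²b/L²  [x>a] = (-4)·4²·(4+3·6)·(10-(20/3))/10³ - (-4)·4²·6/10² = -64/75 kN·m
Superposition: M = Σ M_i = 7751/1200 kN·m ≈ 6.459167 kN·m

M(20/3) = 7751/1200 kN·m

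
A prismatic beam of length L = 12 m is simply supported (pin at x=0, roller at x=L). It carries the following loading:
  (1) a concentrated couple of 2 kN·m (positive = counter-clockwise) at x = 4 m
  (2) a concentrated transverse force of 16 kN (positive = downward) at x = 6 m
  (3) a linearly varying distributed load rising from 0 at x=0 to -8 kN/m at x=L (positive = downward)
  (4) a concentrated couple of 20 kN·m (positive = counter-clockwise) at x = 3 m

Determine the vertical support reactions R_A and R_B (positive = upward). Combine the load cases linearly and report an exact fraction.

R_A = -37/6 kN, R_B = -155/6 kN

Load 1 — applied couple M₀=2 kN·m at a=4 m (b=L-a=8):
  R_A = M₀/L = 2/12 = 1/6 kN
  R_B = -M₀/L = -2/12 = -1/6 kN
Load 2 — point force P=16 kN at a=6 m (b=L-a=6):
  R_A = Pb/L = 16·6/12 = 8 kN
  R_B = Pa/L = 16·6/12 = 8 kN
Load 3 — triangular load w₀=-8 kN/m (0→w₀ over full span):
  R_A = w₀L/6 = (-8)·12/6 = -16 kN
  R_B = w₀L/3 = (-8)·12/3 = -32 kN
Load 4 — applied couple M₀=20 kN·m at a=3 m (b=L-a=9):
  R_A = M₀/L = 20/12 = 5/3 kN
  R_B = -M₀/L = -20/12 = -5/3 kN
Superposition: R_A = -37/6 kN, R_B = -155/6 kN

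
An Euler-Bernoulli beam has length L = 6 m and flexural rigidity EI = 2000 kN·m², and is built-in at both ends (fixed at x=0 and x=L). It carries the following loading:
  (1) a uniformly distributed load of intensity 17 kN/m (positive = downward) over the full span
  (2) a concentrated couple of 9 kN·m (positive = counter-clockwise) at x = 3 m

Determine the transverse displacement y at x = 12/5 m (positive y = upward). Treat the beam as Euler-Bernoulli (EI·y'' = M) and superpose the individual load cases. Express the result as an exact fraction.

y(12/5) = -16929/625000 m

Load 1 — uniform load w=17 kN/m over full span:
  y_1 = -wx²(L-x)²/(24EI) = -17·(12/5)²·(6-(12/5))²/(24·2000) = -4131/156250 m
Load 2 — applied couple M₀=9 kN·m at a=3 m (b=L-a=3):
  y_2 = (R_Ax³/6 - M_Ax²/2)/EI  [x≤a] with R_A=9/4, M_A=9/4 = ((9/4)·(12/5)³/6 - (9/4)·(12/5)²/2)/2000 = -81/125000 m
Superposition: y = Σ y_i = -16929/625000 m ≈ -0.027086 m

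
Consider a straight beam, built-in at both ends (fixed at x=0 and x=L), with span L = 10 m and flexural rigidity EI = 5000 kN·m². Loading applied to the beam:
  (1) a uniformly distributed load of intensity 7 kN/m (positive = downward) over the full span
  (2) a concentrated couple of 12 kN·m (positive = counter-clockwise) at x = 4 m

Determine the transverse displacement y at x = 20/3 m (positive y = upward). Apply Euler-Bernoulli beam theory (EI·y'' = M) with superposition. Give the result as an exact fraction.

y(20/3) = -4051/151875 m

Load 1 — uniform load w=7 kN/m over full span:
  y_1 = -wx²(L-x)²/(24EI) = -7·(20/3)²·(10-(20/3))²/(24·5000) = -7/243 m
Load 2 — applied couple M₀=12 kN·m at a=4 m (b=L-a=6):
  y_2 = (R_Ax³/6 - M_Ax²/2 - M₀(x-a)²/2)/EI  [x>a] with R_A=216/125, M_A=36/25 = ((216/125)·(20/3)³/6 - (36/25)·(20/3)²/2 - 12·((20/3)-4)²/2)/5000 = 4/1875 m
Superposition: y = Σ y_i = -4051/151875 m ≈ -0.026673 m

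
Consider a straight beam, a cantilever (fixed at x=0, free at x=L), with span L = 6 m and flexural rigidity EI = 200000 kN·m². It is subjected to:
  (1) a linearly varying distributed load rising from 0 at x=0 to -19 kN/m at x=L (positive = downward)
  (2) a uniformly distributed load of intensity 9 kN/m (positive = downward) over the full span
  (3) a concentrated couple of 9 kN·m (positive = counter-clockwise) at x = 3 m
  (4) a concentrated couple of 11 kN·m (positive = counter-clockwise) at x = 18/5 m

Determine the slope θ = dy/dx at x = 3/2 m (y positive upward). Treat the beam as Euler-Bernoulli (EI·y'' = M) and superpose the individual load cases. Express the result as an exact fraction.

θ(3/2) = 6207/10240000 rad

Load 1 — triangular load w₀=-19 kN/m (0→w₀ over full span):
  θ_1 = (w₀Lx²/4-w₀L²x/3-w₀x⁴/(24L))/EI = ((-19)·6·(3/2)²/4-(-19)·6²·(3/2)/3-(-19)·(3/2)⁴/(24·6))/200000 = 71307/51200000 rad
Load 2 — uniform load w=9 kN/m over full span:
  θ_2 = -wx(x²-3Lx+3L²)/(6EI) = -9·(3/2)·((3/2)²-3·6·(3/2)+3·6²)/(6·200000) = -2997/3200000 rad
Load 3 — applied couple M₀=9 kN·m at a=3 m (b=L-a=3):
  θ_3 = M₀x/EI  [x≤a] = 9·(3/2)/200000 = 27/400000 rad
Load 4 — applied couple M₀=11 kN·m at a=18/5 m (b=L-a=12/5):
  θ_4 = M₀x/EI  [x≤a] = 11·(3/2)/200000 = 33/400000 rad
Superposition: θ = Σ θ_i = 6207/10240000 rad ≈ 0.000606 rad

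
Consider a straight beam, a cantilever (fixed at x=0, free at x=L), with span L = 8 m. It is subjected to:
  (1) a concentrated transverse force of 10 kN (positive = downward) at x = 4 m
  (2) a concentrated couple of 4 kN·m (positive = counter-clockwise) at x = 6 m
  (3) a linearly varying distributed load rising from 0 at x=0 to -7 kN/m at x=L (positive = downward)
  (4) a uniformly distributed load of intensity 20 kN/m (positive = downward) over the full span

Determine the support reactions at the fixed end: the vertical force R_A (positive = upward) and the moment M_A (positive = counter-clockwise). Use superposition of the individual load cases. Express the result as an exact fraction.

Load 1 — point force P=10 kN at a=4 m (b=L-a=4):
  R_A = P = 10 kN
  M_A = Pa = 10·4 = 40 kN·m
Load 2 — applied couple M₀=4 kN·m at a=6 m (b=L-a=2):
  R_A = 0 kN
  M_A = -M₀ = -4 kN·m
Load 3 — triangular load w₀=-7 kN/m (0→w₀ over full span):
  R_A = w₀L/2 = (-7)·8/2 = -28 kN
  M_A = w₀L²/3 = (-7)·8²/3 = -448/3 kN·m
Load 4 — uniform load w=20 kN/m over full span:
  R_A = wL = 20·8 = 160 kN
  M_A = wL²/2 = 20·8²/2 = 640 kN·m
Superposition: R_A = 142 kN, M_A = 1580/3 kN·m

R_A = 142 kN, M_A = 1580/3 kN·m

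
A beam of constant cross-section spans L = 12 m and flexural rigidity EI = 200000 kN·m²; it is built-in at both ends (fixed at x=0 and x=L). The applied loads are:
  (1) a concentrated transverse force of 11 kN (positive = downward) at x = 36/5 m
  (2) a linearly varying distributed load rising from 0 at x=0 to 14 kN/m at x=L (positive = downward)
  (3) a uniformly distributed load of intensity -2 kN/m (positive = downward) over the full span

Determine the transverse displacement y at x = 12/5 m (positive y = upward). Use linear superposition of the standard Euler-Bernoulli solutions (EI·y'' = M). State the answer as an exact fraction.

y(12/5) = -29196/48828125 m

Load 1 — point force P=11 kN at a=36/5 m (b=L-a=24/5):
  y_1 = -Pb²x²(3aL-(3a+b)x)/(6L³EI)  [x≤a] = -11·(24/5)²·(12/5)²·(3·(36/5)·12-(3·(36/5)+(24/5))·(12/5))/(6·12³·200000) = -6732/48828125 m
Load 2 — triangular load w₀=14 kN/m (0→w₀ over full span):
  y_2 = -w₀x²(L-x)²(x+2L)/(120LEI) = -14·(12/5)²·(12-(12/5))²·((12/5)+2·12)/(120·12·200000) = -33264/48828125 m
Load 3 — uniform load w=-2 kN/m over full span:
  y_3 = -wx²(L-x)²/(24EI) = -(-2)·(12/5)²·(12-(12/5))²/(24·200000) = 432/1953125 m
Superposition: y = Σ y_i = -29196/48828125 m ≈ -0.000598 m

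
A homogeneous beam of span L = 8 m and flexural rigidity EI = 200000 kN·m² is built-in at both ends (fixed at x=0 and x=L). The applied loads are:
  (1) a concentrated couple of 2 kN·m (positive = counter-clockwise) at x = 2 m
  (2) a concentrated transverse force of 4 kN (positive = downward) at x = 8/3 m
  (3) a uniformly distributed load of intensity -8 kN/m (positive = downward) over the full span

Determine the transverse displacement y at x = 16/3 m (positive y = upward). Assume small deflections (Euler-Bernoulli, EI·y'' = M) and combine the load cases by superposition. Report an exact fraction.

Load 1 — applied couple M₀=2 kN·m at a=2 m (b=L-a=6):
  y_1 = (R_Ax³/6 - M_Ax²/2 - M₀(x-a)²/2)/EI  [x>a] with R_A=9/32, M_A=-3/8 = ((9/32)·(16/3)³/6 - (-3/8)·(16/3)²/2 - 2·((16/3)-2)²/2)/200000 = 1/150000 m
Load 2 — point force P=4 kN at a=8/3 m (b=L-a=16/3):
  y_2 = -Pa²(L-x)²(3bL-(3b+a)(L-x))/(6L³EI)  [x>a] = -4·(8/3)²·(8-(16/3))²·(3·(16/3)·8-(3·(16/3)+(8/3))·(8-(16/3)))/(6·8³·200000) = -176/6834375 m
Load 3 — uniform load w=-8 kN/m over full span:
  y_3 = -wx²(L-x)²/(24EI) = -(-8)·(16/3)²·(8-(16/3))²/(24·200000) = 256/759375 m
Superposition: y = Σ y_i = 34777/109350000 m ≈ 0.000318 m

y(16/3) = 34777/109350000 m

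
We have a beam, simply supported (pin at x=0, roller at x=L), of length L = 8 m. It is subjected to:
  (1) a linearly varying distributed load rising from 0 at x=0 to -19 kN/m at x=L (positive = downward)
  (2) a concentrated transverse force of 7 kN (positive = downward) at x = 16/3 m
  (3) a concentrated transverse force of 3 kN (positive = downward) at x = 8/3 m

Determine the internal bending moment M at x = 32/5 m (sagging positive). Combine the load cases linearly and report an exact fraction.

M(32/5) = -18488/375 kN·m

Load 1 — triangular load w₀=-19 kN/m (0→w₀ over full span):
  M_1 = w₀Lx/6 - w₀x³/(6L) = (-19)·8·(32/5)/6 - (-19)·(32/5)³/(6·8) = -7296/125 kN·m
Load 2 — point force P=7 kN at a=16/3 m (b=L-a=8/3):
  M_2 = Pa(L-x)/L  [x>a] = 7·(16/3)·(8-(32/5))/8 = 112/15 kN·m
Load 3 — point force P=3 kN at a=8/3 m (b=L-a=16/3):
  M_3 = Pa(L-x)/L  [x>a] = 3·(8/3)·(8-(32/5))/8 = 8/5 kN·m
Superposition: M = Σ M_i = -18488/375 kN·m ≈ -49.301333 kN·m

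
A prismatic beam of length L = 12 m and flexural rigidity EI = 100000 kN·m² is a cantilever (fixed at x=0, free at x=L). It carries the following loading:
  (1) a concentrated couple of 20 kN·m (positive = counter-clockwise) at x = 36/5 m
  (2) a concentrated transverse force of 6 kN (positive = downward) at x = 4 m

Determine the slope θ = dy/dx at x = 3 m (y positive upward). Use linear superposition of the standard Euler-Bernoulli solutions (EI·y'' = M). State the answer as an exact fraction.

θ(3) = 3/20000 rad

Load 1 — applied couple M₀=20 kN·m at a=36/5 m (b=L-a=24/5):
  θ_1 = M₀x/EI  [x≤a] = 20·3/100000 = 3/5000 rad
Load 2 — point force P=6 kN at a=4 m (b=L-a=8):
  θ_2 = -Px(2a-x)/(2EI)  [x≤a] = -6·3·(2·4-3)/(2·100000) = -9/20000 rad
Superposition: θ = Σ θ_i = 3/20000 rad ≈ 0.000150 rad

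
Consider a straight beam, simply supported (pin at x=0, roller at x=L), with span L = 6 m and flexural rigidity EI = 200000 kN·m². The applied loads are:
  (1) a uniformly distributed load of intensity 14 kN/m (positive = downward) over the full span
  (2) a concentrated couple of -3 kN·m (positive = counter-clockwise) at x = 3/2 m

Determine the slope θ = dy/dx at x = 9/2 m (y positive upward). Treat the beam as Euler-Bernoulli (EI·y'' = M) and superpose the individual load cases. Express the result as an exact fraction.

Load 1 — uniform load w=14 kN/m over full span:
  θ_1 = -w(L³-6Lx²+4x³)/(24EI) = -14·(6³-6·6·(9/2)²+4·(9/2)³)/(24·200000) = 693/1600000 rad
Load 2 — applied couple M₀=-3 kN·m at a=3/2 m (b=L-a=9/2):
  θ_2 = (M₀x²/(2L)-M₀(x-a)+C₁)/EI  [x>a] with C₁=M₀(3b²-L²)/(6L)=-33/16 = ((-3)·(9/2)²/(2·6)-(-3)·((9/2)-(3/2))+(-33/16))/200000 = 3/320000 rad
Superposition: θ = Σ θ_i = 177/400000 rad ≈ 0.000443 rad

θ(9/2) = 177/400000 rad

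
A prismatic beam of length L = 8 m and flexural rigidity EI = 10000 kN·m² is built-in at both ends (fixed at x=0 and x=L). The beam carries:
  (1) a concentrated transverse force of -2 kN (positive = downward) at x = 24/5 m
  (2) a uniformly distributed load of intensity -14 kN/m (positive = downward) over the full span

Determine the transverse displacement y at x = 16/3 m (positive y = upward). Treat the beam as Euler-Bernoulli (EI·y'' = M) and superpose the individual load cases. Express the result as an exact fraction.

y(16/3) = 231776/18984375 m

Load 1 — point force P=-2 kN at a=24/5 m (b=L-a=16/5):
  y_1 = -Pa²(L-x)²(3bL-(3b+a)(L-x))/(6L³EI)  [x>a] = -(-2)·(24/5)²·(8-(16/3))²·(3·(16/5)·8-(3·(16/5)+(24/5))·(8-(16/3)))/(6·8³·10000) = 32/78125 m
Load 2 — uniform load w=-14 kN/m over full span:
  y_2 = -wx²(L-x)²/(24EI) = -(-14)·(16/3)²·(8-(16/3))²/(24·10000) = 1792/151875 m
Superposition: y = Σ y_i = 231776/18984375 m ≈ 0.012209 m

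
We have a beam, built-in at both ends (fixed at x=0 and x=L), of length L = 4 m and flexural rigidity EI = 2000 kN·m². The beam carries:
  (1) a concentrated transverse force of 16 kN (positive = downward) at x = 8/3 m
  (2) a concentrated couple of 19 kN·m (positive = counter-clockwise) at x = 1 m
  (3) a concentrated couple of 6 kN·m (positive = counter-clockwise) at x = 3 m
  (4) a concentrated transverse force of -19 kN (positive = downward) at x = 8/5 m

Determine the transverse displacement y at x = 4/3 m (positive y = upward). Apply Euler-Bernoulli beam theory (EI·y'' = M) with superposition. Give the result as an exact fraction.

y(4/3) = 1506571/546750000 m

Load 1 — point force P=16 kN at a=8/3 m (b=L-a=4/3):
  y_1 = -Pb²x²(3aL-(3a+b)x)/(6L³EI)  [x≤a] = -16·(4/3)²·(4/3)²·(3·(8/3)·4-(3·(8/3)+(4/3))·(4/3))/(6·4³·2000) = -352/273375 m
Load 2 — applied couple M₀=19 kN·m at a=1 m (b=L-a=3):
  y_2 = (R_Ax³/6 - M_Ax²/2 - M₀(x-a)²/2)/EI  [x>a] with R_A=171/32, M_A=-57/16 = ((171/32)·(4/3)³/6 - (-57/16)·(4/3)²/2 - 19·((4/3)-1)²/2)/2000 = 19/9000 m
Load 3 — applied couple M₀=6 kN·m at a=3 m (b=L-a=1):
  y_3 = (R_Ax³/6 - M_Ax²/2)/EI  [x≤a] with R_A=27/16, M_A=15/8 = ((27/16)·(4/3)³/6 - (15/8)·(4/3)²/2)/2000 = -1/2000 m
Load 4 — point force P=-19 kN at a=8/5 m (b=L-a=12/5):
  y_4 = -Pb²x²(3aL-(3a+b)x)/(6L³EI)  [x≤a] = -(-19)·(12/5)²·(4/3)²·(3·(8/5)·4-(3·(8/5)+(12/5))·(4/3))/(6·4³·2000) = 38/15625 m
Superposition: y = Σ y_i = 1506571/546750000 m ≈ 0.002756 m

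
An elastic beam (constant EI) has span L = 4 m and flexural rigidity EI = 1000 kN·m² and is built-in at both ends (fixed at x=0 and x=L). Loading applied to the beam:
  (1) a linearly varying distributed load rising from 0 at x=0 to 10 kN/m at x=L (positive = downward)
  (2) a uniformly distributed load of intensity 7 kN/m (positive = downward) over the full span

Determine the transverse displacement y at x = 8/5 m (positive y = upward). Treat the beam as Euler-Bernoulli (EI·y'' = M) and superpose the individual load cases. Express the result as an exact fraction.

Load 1 — triangular load w₀=10 kN/m (0→w₀ over full span):
  y_1 = -w₀x²(L-x)²(x+2L)/(120LEI) = -10·(8/5)²·(4-(8/5))²·((8/5)+2·4)/(120·4·1000) = -1152/390625 m
Load 2 — uniform load w=7 kN/m over full span:
  y_2 = -wx²(L-x)²/(24EI) = -7·(8/5)²·(4-(8/5))²/(24·1000) = -336/78125 m
Superposition: y = Σ y_i = -2832/390625 m ≈ -0.007250 m

y(8/5) = -2832/390625 m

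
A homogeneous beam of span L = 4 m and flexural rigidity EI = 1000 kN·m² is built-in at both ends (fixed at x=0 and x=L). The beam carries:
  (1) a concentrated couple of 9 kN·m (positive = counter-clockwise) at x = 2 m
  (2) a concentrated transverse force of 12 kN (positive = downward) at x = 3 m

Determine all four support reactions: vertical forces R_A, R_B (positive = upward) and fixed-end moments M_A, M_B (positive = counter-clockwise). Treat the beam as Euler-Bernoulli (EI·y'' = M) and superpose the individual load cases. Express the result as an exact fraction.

R_A = 21/4 kN, M_A = 9/2 kN·m, R_B = 27/4 kN, M_B = -9/2 kN·m

Load 1 — applied couple M₀=9 kN·m at a=2 m (b=L-a=2):
  R_A = 6M₀ab/L³ = 6·9·2·2/4³ = 27/8 kN
  M_A = M₀b(2a-b)/L² = 9·2·(2·2-2)/4² = 9/4 kN·m
  R_B = -6M₀ab/L³ = -6·9·2·2/4³ = -27/8 kN
  M_B = M₀a(2b-a)/L² = 9·2·(2·2-2)/4² = 9/4 kN·m
Load 2 — point force P=12 kN at a=3 m (b=L-a=1):
  R_A = Pb²(3a+b)/L³ = 12·1²·(3·3+1)/4³ = 15/8 kN
  M_A = Pab²/L² = 12·3·1²/4² = 9/4 kN·m
  R_B = Pa²(a+3b)/L³ = 12·3²·(3+3·1)/4³ = 81/8 kN
  M_B = -Pa²b/L² = -12·3²·1/4² = -27/4 kN·m
Superposition: R_A = 21/4 kN, M_A = 9/2 kN·m, R_B = 27/4 kN, M_B = -9/2 kN·m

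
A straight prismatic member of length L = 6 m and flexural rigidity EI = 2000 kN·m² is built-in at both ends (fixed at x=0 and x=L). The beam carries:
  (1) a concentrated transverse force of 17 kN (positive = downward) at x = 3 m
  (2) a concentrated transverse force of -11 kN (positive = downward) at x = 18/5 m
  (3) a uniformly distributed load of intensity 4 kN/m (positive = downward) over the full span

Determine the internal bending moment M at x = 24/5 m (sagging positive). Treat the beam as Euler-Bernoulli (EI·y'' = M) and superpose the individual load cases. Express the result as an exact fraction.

M(24/5) = -5199/2500 kN·m

Load 1 — point force P=17 kN at a=3 m (b=L-a=3):
  M_1 = Pa²(a+3b)(L-x)/L³ - Pa²b/L²  [x>a] = 17·3²·(3+3·3)·(6-(24/5))/6³ - 17·3²·3/6² = -51/20 kN·m
Load 2 — point force P=-11 kN at a=18/5 m (b=L-a=12/5):
  M_2 = Pa²(a+3b)(L-x)/L³ - Pa²b/L²  [x>a] = (-11)·(18/5)²·((18/5)+3·(12/5))·(6-(24/5))/6³ - (-11)·(18/5)²·(12/5)/6² = 594/625 kN·m
Load 3 — uniform load w=4 kN/m over full span:
  M_3 = wLx/2 - wL²/12 - wx²/2 = 4·6·(24/5)/2 - 4·6²/12 - 4·(24/5)²/2 = -12/25 kN·m
Superposition: M = Σ M_i = -5199/2500 kN·m ≈ -2.079600 kN·m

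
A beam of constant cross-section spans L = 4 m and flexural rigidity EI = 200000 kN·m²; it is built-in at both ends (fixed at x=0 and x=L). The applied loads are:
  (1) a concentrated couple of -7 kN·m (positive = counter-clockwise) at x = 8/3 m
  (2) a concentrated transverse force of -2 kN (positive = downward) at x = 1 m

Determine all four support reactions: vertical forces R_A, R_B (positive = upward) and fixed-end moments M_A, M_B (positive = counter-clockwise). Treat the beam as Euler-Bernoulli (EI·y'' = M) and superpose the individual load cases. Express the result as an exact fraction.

R_A = -193/48 kN, M_A = -83/24 kN·m, R_B = 97/48 kN, M_B = 3/8 kN·m

Load 1 — applied couple M₀=-7 kN·m at a=8/3 m (b=L-a=4/3):
  R_A = 6M₀ab/L³ = 6·(-7)·(8/3)·(4/3)/4³ = -7/3 kN
  M_A = M₀b(2a-b)/L² = (-7)·(4/3)·(2·(8/3)-(4/3))/4² = -7/3 kN·m
  R_B = -6M₀ab/L³ = -6·(-7)·(8/3)·(4/3)/4³ = 7/3 kN
  M_B = M₀a(2b-a)/L² = (-7)·(8/3)·(2·(4/3)-(8/3))/4² = 0 kN·m
Load 2 — point force P=-2 kN at a=1 m (b=L-a=3):
  R_A = Pb²(3a+b)/L³ = (-2)·3²·(3·1+3)/4³ = -27/16 kN
  M_A = Pab²/L² = (-2)·1·3²/4² = -9/8 kN·m
  R_B = Pa²(a+3b)/L³ = (-2)·1²·(1+3·3)/4³ = -5/16 kN
  M_B = -Pa²b/L² = -(-2)·1²·3/4² = 3/8 kN·m
Superposition: R_A = -193/48 kN, M_A = -83/24 kN·m, R_B = 97/48 kN, M_B = 3/8 kN·m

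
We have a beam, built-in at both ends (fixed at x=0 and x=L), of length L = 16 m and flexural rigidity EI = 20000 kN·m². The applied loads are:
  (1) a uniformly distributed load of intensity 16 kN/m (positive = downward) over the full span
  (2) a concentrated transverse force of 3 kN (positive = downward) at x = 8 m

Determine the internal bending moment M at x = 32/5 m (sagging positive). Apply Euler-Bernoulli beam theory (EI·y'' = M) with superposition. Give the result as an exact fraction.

Load 1 — uniform load w=16 kN/m over full span:
  M_1 = wLx/2 - wL²/12 - wx²/2 = 16·16·(32/5)/2 - 16·16²/12 - 16·(32/5)²/2 = 11264/75 kN·m
Load 2 — point force P=3 kN at a=8 m (b=L-a=8):
  M_2 = Pb²(3a+b)x/L³ - Pab²/L²  [x≤a] = 3·8²·(3·8+8)·(32/5)/16³ - 3·8·8²/16² = 18/5 kN·m
Superposition: M = Σ M_i = 11534/75 kN·m ≈ 153.786667 kN·m

M(32/5) = 11534/75 kN·m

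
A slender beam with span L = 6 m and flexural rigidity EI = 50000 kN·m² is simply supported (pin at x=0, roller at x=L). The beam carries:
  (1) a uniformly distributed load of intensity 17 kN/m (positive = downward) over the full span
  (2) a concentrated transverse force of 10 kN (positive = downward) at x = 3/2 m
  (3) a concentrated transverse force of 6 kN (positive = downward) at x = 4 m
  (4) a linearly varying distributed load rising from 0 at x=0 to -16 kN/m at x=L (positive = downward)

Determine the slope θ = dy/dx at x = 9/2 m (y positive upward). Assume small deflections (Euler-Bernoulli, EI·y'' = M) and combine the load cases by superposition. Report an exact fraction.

θ(9/2) = 2281/1500000 rad

Load 1 — uniform load w=17 kN/m over full span:
  θ_1 = -w(L³-6Lx²+4x³)/(24EI) = -17·(6³-6·6·(9/2)²+4·(9/2)³)/(24·50000) = 1683/800000 rad
Load 2 — point force P=10 kN at a=3/2 m (b=L-a=9/2):
  θ_2 = -Pa(2L²-6Lx+3x²+a²)/(6LEI)  [x>a] = -10·(3/2)·(2·6²-6·6·(9/2)+3·(9/2)²+(3/2)²)/(6·6·50000) = 9/40000 rad
Load 3 — point force P=6 kN at a=4 m (b=L-a=2):
  θ_3 = -Pa(2L²-6Lx+3x²+a²)/(6LEI)  [x>a] = -6·4·(2·6²-6·6·(9/2)+3·(9/2)²+4²)/(6·6·50000) = 53/300000 rad
Load 4 — triangular load w₀=-16 kN/m (0→w₀ over full span):
  θ_4 = -w₀(7L⁴-30L²x²+15x⁴)/(360LEI) = -(-16)·(7·6⁴-30·6²·(9/2)²+15·(9/2)⁴)/(360·6·50000) = -3939/4000000 rad
Superposition: θ = Σ θ_i = 2281/1500000 rad ≈ 0.001521 rad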